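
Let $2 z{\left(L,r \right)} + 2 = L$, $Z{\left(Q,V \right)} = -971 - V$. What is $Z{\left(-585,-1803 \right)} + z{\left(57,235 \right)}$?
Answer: $\frac{1719}{2} \approx 859.5$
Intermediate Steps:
$z{\left(L,r \right)} = -1 + \frac{L}{2}$
$Z{\left(-585,-1803 \right)} + z{\left(57,235 \right)} = \left(-971 - -1803\right) + \left(-1 + \frac{1}{2} \cdot 57\right) = \left(-971 + 1803\right) + \left(-1 + \frac{57}{2}\right) = 832 + \frac{55}{2} = \frac{1719}{2}$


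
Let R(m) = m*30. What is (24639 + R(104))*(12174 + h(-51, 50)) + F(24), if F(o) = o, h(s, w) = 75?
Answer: 340020015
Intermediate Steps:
R(m) = 30*m
(24639 + R(104))*(12174 + h(-51, 50)) + F(24) = (24639 + 30*104)*(12174 + 75) + 24 = (24639 + 3120)*12249 + 24 = 27759*12249 + 24 = 340019991 + 24 = 340020015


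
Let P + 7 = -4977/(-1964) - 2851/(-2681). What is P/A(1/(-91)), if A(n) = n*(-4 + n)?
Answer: -21194257721/274557380 ≈ -77.194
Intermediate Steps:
P = -17915687/5265484 (P = -7 + (-4977/(-1964) - 2851/(-2681)) = -7 + (-4977*(-1/1964) - 2851*(-1/2681)) = -7 + (4977/1964 + 2851/2681) = -7 + 18942701/5265484 = -17915687/5265484 ≈ -3.4025)
P/A(1/(-91)) = -17915687*(-91/(-4 + 1/(-91)))/5265484 = -17915687*(-91/(-4 - 1/91))/5265484 = -17915687/(5265484*((-1/91*(-365/91)))) = -17915687/(5265484*365/8281) = -17915687/5265484*8281/365 = -21194257721/274557380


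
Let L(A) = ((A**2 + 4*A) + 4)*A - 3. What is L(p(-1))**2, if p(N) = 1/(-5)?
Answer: 207936/15625 ≈ 13.308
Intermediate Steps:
p(N) = -1/5
L(A) = -3 + A*(4 + A**2 + 4*A) (L(A) = (4 + A**2 + 4*A)*A - 3 = A*(4 + A**2 + 4*A) - 3 = -3 + A*(4 + A**2 + 4*A))
L(p(-1))**2 = (-3 + (-1/5)**3 + 4*(-1/5) + 4*(-1/5)**2)**2 = (-3 - 1/125 - 4/5 + 4*(1/25))**2 = (-3 - 1/125 - 4/5 + 4/25)**2 = (-456/125)**2 = 207936/15625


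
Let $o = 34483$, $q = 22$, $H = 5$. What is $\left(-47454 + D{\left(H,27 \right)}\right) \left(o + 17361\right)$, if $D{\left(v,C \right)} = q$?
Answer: $-2459064608$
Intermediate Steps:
$D{\left(v,C \right)} = 22$
$\left(-47454 + D{\left(H,27 \right)}\right) \left(o + 17361\right) = \left(-47454 + 22\right) \left(34483 + 17361\right) = \left(-47432\right) 51844 = -2459064608$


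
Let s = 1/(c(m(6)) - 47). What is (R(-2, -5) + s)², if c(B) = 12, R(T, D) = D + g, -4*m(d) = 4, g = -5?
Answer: 123201/1225 ≈ 100.57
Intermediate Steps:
m(d) = -1 (m(d) = -¼*4 = -1)
R(T, D) = -5 + D (R(T, D) = D - 5 = -5 + D)
s = -1/35 (s = 1/(12 - 47) = 1/(-35) = -1/35 ≈ -0.028571)
(R(-2, -5) + s)² = ((-5 - 5) - 1/35)² = (-10 - 1/35)² = (-351/35)² = 123201/1225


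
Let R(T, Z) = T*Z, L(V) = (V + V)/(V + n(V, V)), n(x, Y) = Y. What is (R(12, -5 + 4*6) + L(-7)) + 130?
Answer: 359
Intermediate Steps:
L(V) = 1 (L(V) = (V + V)/(V + V) = (2*V)/((2*V)) = (2*V)*(1/(2*V)) = 1)
(R(12, -5 + 4*6) + L(-7)) + 130 = (12*(-5 + 4*6) + 1) + 130 = (12*(-5 + 24) + 1) + 130 = (12*19 + 1) + 130 = (228 + 1) + 130 = 229 + 130 = 359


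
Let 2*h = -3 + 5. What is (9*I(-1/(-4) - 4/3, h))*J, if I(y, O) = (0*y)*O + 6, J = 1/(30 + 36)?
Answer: 9/11 ≈ 0.81818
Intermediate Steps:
h = 1 (h = (-3 + 5)/2 = (1/2)*2 = 1)
J = 1/66 ≈ 0.015152
I(y, O) = 6 (I(y, O) = 0*O + 6 = 0 + 6 = 6)
(9*I(-1/(-4) - 4/3, h))*J = (9*6)*(1/66) = 54*(1/66) = 9/11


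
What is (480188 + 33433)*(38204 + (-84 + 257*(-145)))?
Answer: 439145955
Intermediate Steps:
(480188 + 33433)*(38204 + (-84 + 257*(-145))) = 513621*(38204 + (-84 - 37265)) = 513621*(38204 - 37349) = 513621*855 = 439145955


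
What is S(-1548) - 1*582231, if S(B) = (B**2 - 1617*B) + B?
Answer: 4315641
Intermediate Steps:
S(B) = B**2 - 1616*B
S(-1548) - 1*582231 = -1548*(-1616 - 1548) - 1*582231 = -1548*(-3164) - 582231 = 4897872 - 582231 = 4315641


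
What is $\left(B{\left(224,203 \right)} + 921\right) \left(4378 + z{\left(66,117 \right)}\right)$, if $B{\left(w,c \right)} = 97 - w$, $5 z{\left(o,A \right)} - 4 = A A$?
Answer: $\frac{28252902}{5} \approx 5.6506 \cdot 10^{6}$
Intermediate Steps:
$z{\left(o,A \right)} = \frac{4}{5} + \frac{A^{2}}{5}$ ($z{\left(o,A \right)} = \frac{4}{5} + \frac{A A}{5} = \frac{4}{5} + \frac{A^{2}}{5}$)
$\left(B{\left(224,203 \right)} + 921\right) \left(4378 + z{\left(66,117 \right)}\right) = \left(\left(97 - 224\right) + 921\right) \left(4378 + \left(\frac{4}{5} + \frac{117^{2}}{5}\right)\right) = \left(\left(97 - 224\right) + 921\right) \left(4378 + \left(\frac{4}{5} + \frac{1}{5} \cdot 13689\right)\right) = \left(-127 + 921\right) \left(4378 + \left(\frac{4}{5} + \frac{13689}{5}\right)\right) = 794 \left(4378 + \frac{13693}{5}\right) = 794 \cdot \frac{35583}{5} = \frac{28252902}{5}$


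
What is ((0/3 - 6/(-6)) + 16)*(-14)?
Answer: -238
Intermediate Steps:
((0/3 - 6/(-6)) + 16)*(-14) = ((0*(1/3) - 6*(-1/6)) + 16)*(-14) = ((0 + 1) + 16)*(-14) = (1 + 16)*(-14) = 17*(-14) = -238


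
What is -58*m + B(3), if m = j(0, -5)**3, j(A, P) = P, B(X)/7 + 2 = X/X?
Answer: 7243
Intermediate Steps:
B(X) = -7 (B(X) = -14 + 7*(X/X) = -14 + 7*1 = -14 + 7 = -7)
m = -125 (m = (-5)**3 = -125)
-58*m + B(3) = -58*(-125) - 7 = 7250 - 7 = 7243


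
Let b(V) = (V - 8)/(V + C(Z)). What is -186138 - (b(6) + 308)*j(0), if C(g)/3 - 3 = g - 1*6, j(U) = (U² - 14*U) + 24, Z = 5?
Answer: -193526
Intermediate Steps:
j(U) = 24 + U² - 14*U
C(g) = -9 + 3*g (C(g) = 9 + 3*(g - 1*6) = 9 + 3*(g - 6) = 9 + 3*(-6 + g) = 9 + (-18 + 3*g) = -9 + 3*g)
b(V) = (-8 + V)/(6 + V) (b(V) = (V - 8)/(V + (-9 + 3*5)) = (-8 + V)/(V + (-9 + 15)) = (-8 + V)/(V + 6) = (-8 + V)/(6 + V))
-186138 - (b(6) + 308)*j(0) = -186138 - ((-8 + 6)/(6 + 6) + 308)*(24 + 0² - 14*0) = -186138 - (-2/12 + 308)*(24 + 0 + 0) = -186138 - ((1/12)*(-2) + 308)*24 = -186138 - (-⅙ + 308)*24 = -186138 - 1847*24/6 = -186138 - 1*7388 = -186138 - 7388 = -193526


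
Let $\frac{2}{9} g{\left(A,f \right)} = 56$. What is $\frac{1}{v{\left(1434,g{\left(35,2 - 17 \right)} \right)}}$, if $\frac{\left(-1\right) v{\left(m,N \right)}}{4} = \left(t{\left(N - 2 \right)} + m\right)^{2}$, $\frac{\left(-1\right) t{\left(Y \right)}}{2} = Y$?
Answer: $- \frac{1}{3489424} \approx -2.8658 \cdot 10^{-7}$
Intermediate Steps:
$t{\left(Y \right)} = - 2 Y$
$g{\left(A,f \right)} = 252$ ($g{\left(A,f \right)} = \frac{9}{2} \cdot 56 = 252$)
$v{\left(m,N \right)} = - 4 \left(4 + m - 2 N\right)^{2}$ ($v{\left(m,N \right)} = - 4 \left(- 2 \left(N - 2\right) + m\right)^{2} = - 4 \left(- 2 \left(-2 + N\right) + m\right)^{2} = - 4 \left(\left(4 - 2 N\right) + m\right)^{2} = - 4 \left(4 + m - 2 N\right)^{2}$)
$\frac{1}{v{\left(1434,g{\left(35,2 - 17 \right)} \right)}} = \frac{1}{\left(-4\right) \left(4 + 1434 - 504\right)^{2}} = \frac{1}{\left(-4\right) 934^{2}} = \frac{1}{\left(-4\right) 872356} = \frac{1}{-3489424} = - \frac{1}{3489424}$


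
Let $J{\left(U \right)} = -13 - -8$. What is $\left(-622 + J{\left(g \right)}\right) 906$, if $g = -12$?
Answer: $-568062$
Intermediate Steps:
$J{\left(U \right)} = -5$ ($J{\left(U \right)} = -13 + 8 = -5$)
$\left(-622 + J{\left(g \right)}\right) 906 = \left(-622 - 5\right) 906 = \left(-627\right) 906 = -568062$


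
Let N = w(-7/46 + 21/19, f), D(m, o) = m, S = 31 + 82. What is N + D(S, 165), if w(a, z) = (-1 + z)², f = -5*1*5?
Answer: 789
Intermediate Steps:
S = 113
f = -25 (f = -5*5 = -25)
N = 676 (N = (-1 - 25)² = (-26)² = 676)
N + D(S, 165) = 676 + 113 = 789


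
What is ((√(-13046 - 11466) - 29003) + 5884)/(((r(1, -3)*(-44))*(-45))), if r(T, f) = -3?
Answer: 23119/5940 - 2*I*√383/1485 ≈ 3.8921 - 0.026357*I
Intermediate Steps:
((√(-13046 - 11466) - 29003) + 5884)/(((r(1, -3)*(-44))*(-45))) = ((√(-13046 - 11466) - 29003) + 5884)/((-3*(-44)*(-45))) = ((√(-24512) - 29003) + 5884)/((132*(-45))) = ((8*I*√383 - 29003) + 5884)/(-5940) = ((-29003 + 8*I*√383) + 5884)*(-1/5940) = (-23119 + 8*I*√383)*(-1/5940) = 23119/5940 - 2*I*√383/1485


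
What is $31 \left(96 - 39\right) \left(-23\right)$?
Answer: $-40641$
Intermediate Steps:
$31 \left(96 - 39\right) \left(-23\right) = 31 \cdot 57 \left(-23\right) = 1767 \left(-23\right) = -40641$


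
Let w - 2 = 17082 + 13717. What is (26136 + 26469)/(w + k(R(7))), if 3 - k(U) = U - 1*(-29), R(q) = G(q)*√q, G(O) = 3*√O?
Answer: 52605/30754 ≈ 1.7105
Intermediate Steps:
w = 30801 (w = 2 + (17082 + 13717) = 2 + 30799 = 30801)
R(q) = 3*q (R(q) = (3*√q)*√q = 3*q)
k(U) = -26 - U (k(U) = 3 - (U - 1*(-29)) = 3 - (U + 29) = 3 - (29 + U) = 3 + (-29 - U) = -26 - U)
(26136 + 26469)/(w + k(R(7))) = (26136 + 26469)/(30801 + (-26 - 3*7)) = 52605/(30801 + (-26 - 1*21)) = 52605/(30801 + (-26 - 21)) = 52605/(30801 - 47) = 52605/30754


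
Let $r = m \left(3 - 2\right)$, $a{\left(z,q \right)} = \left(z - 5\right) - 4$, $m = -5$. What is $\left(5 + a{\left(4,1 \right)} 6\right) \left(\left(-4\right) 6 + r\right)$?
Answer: $725$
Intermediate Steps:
$a{\left(z,q \right)} = -9 + z$ ($a{\left(z,q \right)} = \left(-5 + z\right) - 4 = -9 + z$)
$r = -5$ ($r = - 5 \left(3 - 2\right) = \left(-5\right) 1 = -5$)
$\left(5 + a{\left(4,1 \right)} 6\right) \left(\left(-4\right) 6 + r\right) = \left(5 + \left(-9 + 4\right) 6\right) \left(\left(-4\right) 6 - 5\right) = \left(5 - 30\right) \left(-24 - 5\right) = \left(5 - 30\right) \left(-29\right) = \left(-25\right) \left(-29\right) = 725$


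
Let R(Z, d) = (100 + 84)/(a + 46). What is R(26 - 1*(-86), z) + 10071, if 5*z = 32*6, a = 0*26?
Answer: 10075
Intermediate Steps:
a = 0
z = 192/5 (z = (32*6)/5 = (⅕)*192 = 192/5 ≈ 38.400)
R(Z, d) = 4 (R(Z, d) = (100 + 84)/(0 + 46) = 184/46 = 184*(1/46) = 4)
R(26 - 1*(-86), z) + 10071 = 4 + 10071 = 10075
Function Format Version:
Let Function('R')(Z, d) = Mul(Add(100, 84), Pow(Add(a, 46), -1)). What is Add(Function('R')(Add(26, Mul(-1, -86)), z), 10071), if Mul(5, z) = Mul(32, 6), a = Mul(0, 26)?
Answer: 10075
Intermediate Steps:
a = 0
z = Rational(192, 5) (z = Mul(Rational(1, 5), Mul(32, 6)) = Mul(Rational(1, 5), 192) = Rational(192, 5) ≈ 38.400)
Function('R')(Z, d) = 4 (Function('R')(Z, d) = Mul(Add(100, 84), Pow(Add(0, 46), -1)) = Mul(184, Pow(46, -1)) = Mul(184, Rational(1, 46)) = 4)
Add(Function('R')(Add(26, Mul(-1, -86)), z), 10071) = Add(4, 10071) = 10075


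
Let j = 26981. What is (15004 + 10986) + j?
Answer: 52971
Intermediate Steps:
(15004 + 10986) + j = (15004 + 10986) + 26981 = 25990 + 26981 = 52971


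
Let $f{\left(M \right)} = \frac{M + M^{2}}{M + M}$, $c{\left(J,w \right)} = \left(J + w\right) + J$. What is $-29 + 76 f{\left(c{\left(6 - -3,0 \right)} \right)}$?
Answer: $693$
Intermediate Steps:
$c{\left(J,w \right)} = w + 2 J$
$f{\left(M \right)} = \frac{M + M^{2}}{2 M}$
$-29 + 76 f{\left(c{\left(6 - -3,0 \right)} \right)} = -29 + 76 \left(\frac{1}{2} + \frac{0 + 2 \left(6 - -3\right)}{2}\right) = -29 + 76 \left(\frac{1}{2} + \frac{0 + 2 \left(6 + 3\right)}{2}\right) = -29 + 76 \left(\frac{1}{2} + \frac{0 + 2 \cdot 9}{2}\right) = -29 + 76 \left(\frac{1}{2} + \frac{0 + 18}{2}\right) = -29 + 76 \left(\frac{1}{2} + \frac{1}{2} \cdot 18\right) = -29 + 76 \left(\frac{1}{2} + 9\right) = -29 + 76 \cdot \frac{19}{2} = -29 + 722 = 693$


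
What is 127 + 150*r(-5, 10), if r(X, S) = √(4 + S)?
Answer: 127 + 150*√14 ≈ 688.25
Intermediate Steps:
127 + 150*r(-5, 10) = 127 + 150*√(4 + 10) = 127 + 150*√14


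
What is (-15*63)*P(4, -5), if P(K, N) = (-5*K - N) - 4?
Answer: 17955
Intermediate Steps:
P(K, N) = -4 - N - 5*K (P(K, N) = (-N - 5*K) - 4 = -4 - N - 5*K)
(-15*63)*P(4, -5) = (-15*63)*(-4 - 1*(-5) - 5*4) = -945*(-4 + 5 - 20) = -945*(-19) = 17955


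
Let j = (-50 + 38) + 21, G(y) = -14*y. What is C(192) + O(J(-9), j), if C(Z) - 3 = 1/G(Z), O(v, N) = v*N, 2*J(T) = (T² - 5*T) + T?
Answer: 1423295/2688 ≈ 529.50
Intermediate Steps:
j = 9 (j = -12 + 21 = 9)
J(T) = T²/2 - 2*T (J(T) = ((T² - 5*T) + T)/2 = (T² - 4*T)/2 = T²/2 - 2*T)
O(v, N) = N*v
C(Z) = 3 - 1/(14*Z) (C(Z) = 3 + 1/(-14*Z) = 3 - 1/(14*Z))
C(192) + O(J(-9), j) = (3 - 1/14/192) + 9*((½)*(-9)*(-4 - 9)) = (3 - 1/14*1/192) + 9*((½)*(-9)*(-13)) = (3 - 1/2688) + 9*(117/2) = 8063/2688 + 1053/2 = 1423295/2688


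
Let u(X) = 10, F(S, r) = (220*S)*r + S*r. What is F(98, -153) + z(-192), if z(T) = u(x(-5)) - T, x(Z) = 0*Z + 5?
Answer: -3313472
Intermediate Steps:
x(Z) = 5 (x(Z) = 0 + 5 = 5)
F(S, r) = 221*S*r (F(S, r) = 220*S*r + S*r = 221*S*r)
z(T) = 10 - T
F(98, -153) + z(-192) = 221*98*(-153) + (10 - 1*(-192)) = -3313674 + (10 + 192) = -3313674 + 202 = -3313472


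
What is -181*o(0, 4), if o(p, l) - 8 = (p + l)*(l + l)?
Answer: -7240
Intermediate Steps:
o(p, l) = 8 + 2*l*(l + p) (o(p, l) = 8 + (p + l)*(l + l) = 8 + (l + p)*(2*l) = 8 + 2*l*(l + p))
-181*o(0, 4) = -181*(8 + 2*4² + 2*4*0) = -181*(8 + 2*16 + 0) = -181*(8 + 32 + 0) = -181*40 = -7240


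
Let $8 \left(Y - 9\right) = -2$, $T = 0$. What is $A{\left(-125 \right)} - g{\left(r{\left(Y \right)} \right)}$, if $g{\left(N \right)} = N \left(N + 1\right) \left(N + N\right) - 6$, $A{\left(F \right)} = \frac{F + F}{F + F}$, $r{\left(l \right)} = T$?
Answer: $7$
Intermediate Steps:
$Y = \frac{35}{4}$ ($Y = 9 + \frac{1}{8} \left(-2\right) = 9 - \frac{1}{4} = \frac{35}{4} \approx 8.75$)
$r{\left(l \right)} = 0$
$A{\left(F \right)} = 1$ ($A{\left(F \right)} = \frac{2 F}{2 F} = 2 F \frac{1}{2 F} = 1$)
$g{\left(N \right)} = -6 + 2 N^{2} \left(1 + N\right)$ ($g{\left(N \right)} = N \left(1 + N\right) 2 N - 6 = N 2 N \left(1 + N\right) - 6 = 2 N^{2} \left(1 + N\right) - 6 = -6 + 2 N^{2} \left(1 + N\right)$)
$A{\left(-125 \right)} - g{\left(r{\left(Y \right)} \right)} = 1 - \left(-6 + 2 \cdot 0^{2} + 2 \cdot 0^{3}\right) = 1 - \left(-6 + 2 \cdot 0 + 2 \cdot 0\right) = 1 - \left(-6 + 0 + 0\right) = 1 - -6 = 1 + 6 = 7$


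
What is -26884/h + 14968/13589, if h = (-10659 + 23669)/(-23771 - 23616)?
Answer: 8655964964646/88396445 ≈ 97922.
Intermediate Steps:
h = -13010/47387 (h = 13010/(-47387) = 13010*(-1/47387) = -13010/47387 ≈ -0.27455)
-26884/h + 14968/13589 = -26884/(-13010/47387) + 14968/13589 = -26884*(-47387/13010) + 14968*(1/13589) = 636976054/6505 + 14968/13589 = 8655964964646/88396445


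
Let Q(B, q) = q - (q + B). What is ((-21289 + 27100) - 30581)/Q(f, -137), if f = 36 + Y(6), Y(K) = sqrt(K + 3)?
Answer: 24770/39 ≈ 635.13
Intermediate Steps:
Y(K) = sqrt(3 + K)
f = 39 (f = 36 + sqrt(3 + 6) = 36 + sqrt(9) = 36 + 3 = 39)
Q(B, q) = -B (Q(B, q) = q - (B + q) = q + (-B - q) = -B)
((-21289 + 27100) - 30581)/Q(f, -137) = ((-21289 + 27100) - 30581)/((-1*39)) = (5811 - 30581)/(-39) = -24770*(-1/39) = 24770/39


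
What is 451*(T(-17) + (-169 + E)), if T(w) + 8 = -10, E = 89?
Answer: -44198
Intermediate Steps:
T(w) = -18 (T(w) = -8 - 10 = -18)
451*(T(-17) + (-169 + E)) = 451*(-18 + (-169 + 89)) = 451*(-18 - 80) = 451*(-98) = -44198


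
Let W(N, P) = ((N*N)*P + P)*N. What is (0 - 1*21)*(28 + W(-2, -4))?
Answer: -1428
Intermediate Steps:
W(N, P) = N*(P + P*N**2) (W(N, P) = (N**2*P + P)*N = (P*N**2 + P)*N = (P + P*N**2)*N = N*(P + P*N**2))
(0 - 1*21)*(28 + W(-2, -4)) = (0 - 1*21)*(28 - 2*(-4)*(1 + (-2)**2)) = (0 - 21)*(28 - 2*(-4)*(1 + 4)) = -21*(28 - 2*(-4)*5) = -21*(28 + 40) = -21*68 = -1428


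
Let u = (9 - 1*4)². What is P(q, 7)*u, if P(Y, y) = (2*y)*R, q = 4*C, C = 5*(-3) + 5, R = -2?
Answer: -700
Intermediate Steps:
C = -10 (C = -15 + 5 = -10)
u = 25 (u = (9 - 4)² = 5² = 25)
q = -40 (q = 4*(-10) = -40)
P(Y, y) = -4*y (P(Y, y) = (2*y)*(-2) = -4*y)
P(q, 7)*u = -4*7*25 = -28*25 = -700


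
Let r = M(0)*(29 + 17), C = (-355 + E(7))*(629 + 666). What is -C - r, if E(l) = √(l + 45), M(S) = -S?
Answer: 459725 - 2590*√13 ≈ 4.5039e+5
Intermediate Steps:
E(l) = √(45 + l)
C = -459725 + 2590*√13 (C = (-355 + √(45 + 7))*(629 + 666) = (-355 + √52)*1295 = (-355 + 2*√13)*1295 = -459725 + 2590*√13 ≈ -4.5039e+5)
r = 0 (r = (-1*0)*(29 + 17) = 0*46 = 0)
-C - r = -(-459725 + 2590*√13) - 1*0 = (459725 - 2590*√13) + 0 = 459725 - 2590*√13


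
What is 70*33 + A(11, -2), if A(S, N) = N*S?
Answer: 2288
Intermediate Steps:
70*33 + A(11, -2) = 70*33 - 2*11 = 2310 - 22 = 2288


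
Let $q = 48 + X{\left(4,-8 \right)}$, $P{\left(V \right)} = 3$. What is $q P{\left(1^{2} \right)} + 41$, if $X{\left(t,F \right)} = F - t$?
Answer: $149$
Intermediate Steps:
$q = 36$ ($q = 48 - 12 = 36$)
$q P{\left(1^{2} \right)} + 41 = 36 \cdot 3 + 41 = 108 + 41 = 149$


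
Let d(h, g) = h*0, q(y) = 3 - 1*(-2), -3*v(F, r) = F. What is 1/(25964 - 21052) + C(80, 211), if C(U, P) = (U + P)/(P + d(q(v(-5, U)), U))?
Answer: 1429603/1036432 ≈ 1.3794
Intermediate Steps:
v(F, r) = -F/3
q(y) = 5 (q(y) = 3 + 2 = 5)
d(h, g) = 0
C(U, P) = (P + U)/P (C(U, P) = (U + P)/(P + 0) = (P + U)/P)
1/(25964 - 21052) + C(80, 211) = 1/(25964 - 21052) + (211 + 80)/211 = 1/4912 + (1/211)*291 = 1/4912 + 291/211 = 1429603/1036432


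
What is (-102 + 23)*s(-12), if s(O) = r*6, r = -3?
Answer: 1422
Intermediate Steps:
s(O) = -18 (s(O) = -3*6 = -18)
(-102 + 23)*s(-12) = (-102 + 23)*(-18) = -79*(-18) = 1422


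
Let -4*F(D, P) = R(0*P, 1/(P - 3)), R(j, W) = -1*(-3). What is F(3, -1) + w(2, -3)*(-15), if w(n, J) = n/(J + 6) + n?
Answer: -163/4 ≈ -40.750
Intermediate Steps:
w(n, J) = n + n/(6 + J) (w(n, J) = n/(6 + J) + n = n + n/(6 + J))
R(j, W) = 3
F(D, P) = -¾ (F(D, P) = -¼*3 = -¾)
F(3, -1) + w(2, -3)*(-15) = -¾ + (2*(7 - 3)/(6 - 3))*(-15) = -¾ + (2*4/3)*(-15) = -¾ + (2*(⅓)*4)*(-15) = -¾ + (8/3)*(-15) = -¾ - 40 = -163/4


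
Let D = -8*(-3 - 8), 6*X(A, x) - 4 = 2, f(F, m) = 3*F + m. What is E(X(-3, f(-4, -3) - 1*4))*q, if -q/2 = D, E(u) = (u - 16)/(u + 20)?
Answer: 880/7 ≈ 125.71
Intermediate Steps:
f(F, m) = m + 3*F
X(A, x) = 1 (X(A, x) = ⅔ + (⅙)*2 = ⅔ + ⅓ = 1)
D = 88 (D = -8*(-11) = 88)
E(u) = (-16 + u)/(20 + u)
q = -176 (q = -2*88 = -176)
E(X(-3, f(-4, -3) - 1*4))*q = ((-16 + 1)/(20 + 1))*(-176) = (-15/21)*(-176) = ((1/21)*(-15))*(-176) = -5/7*(-176) = 880/7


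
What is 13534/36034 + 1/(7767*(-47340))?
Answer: 2488156723243/6624666766260 ≈ 0.37559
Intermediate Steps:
13534/36034 + 1/(7767*(-47340)) = 13534*(1/36034) + (1/7767)*(-1/47340) = 6767/18017 - 1/367689780 = 2488156723243/6624666766260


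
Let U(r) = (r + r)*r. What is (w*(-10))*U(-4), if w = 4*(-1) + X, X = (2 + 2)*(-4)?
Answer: 6400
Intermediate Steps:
X = -16 (X = 4*(-4) = -16)
w = -20 (w = 4*(-1) - 16 = -4 - 16 = -20)
U(r) = 2*r² (U(r) = (2*r)*r = 2*r²)
(w*(-10))*U(-4) = (-20*(-10))*(2*(-4)²) = 200*(2*16) = 200*32 = 6400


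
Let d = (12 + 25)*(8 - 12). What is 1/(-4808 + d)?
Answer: -1/4956 ≈ -0.00020178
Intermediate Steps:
d = -148 (d = 37*(-4) = -148)
1/(-4808 + d) = 1/(-4808 - 148) = 1/(-4956) = -1/4956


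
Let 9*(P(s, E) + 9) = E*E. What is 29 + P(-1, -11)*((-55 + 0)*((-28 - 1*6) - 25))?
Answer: 130061/9 ≈ 14451.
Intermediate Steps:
P(s, E) = -9 + E²/9 (P(s, E) = -9 + (E*E)/9 = -9 + E²/9)
29 + P(-1, -11)*((-55 + 0)*((-28 - 1*6) - 25)) = 29 + (-9 + (⅑)*(-11)²)*((-55 + 0)*((-28 - 1*6) - 25)) = 29 + (-9 + (⅑)*121)*(-55*((-28 - 6) - 25)) = 29 + (-9 + 121/9)*(-55*(-34 - 25)) = 29 + 40*(-55*(-59))/9 = 29 + (40/9)*3245 = 29 + 129800/9 = 130061/9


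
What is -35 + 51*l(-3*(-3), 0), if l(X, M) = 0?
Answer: -35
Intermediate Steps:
-35 + 51*l(-3*(-3), 0) = -35 + 51*0 = -35 + 0 = -35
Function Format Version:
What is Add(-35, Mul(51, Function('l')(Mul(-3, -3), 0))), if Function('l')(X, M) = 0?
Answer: -35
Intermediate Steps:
Add(-35, Mul(51, Function('l')(Mul(-3, -3), 0))) = Add(-35, Mul(51, 0)) = Add(-35, 0) = -35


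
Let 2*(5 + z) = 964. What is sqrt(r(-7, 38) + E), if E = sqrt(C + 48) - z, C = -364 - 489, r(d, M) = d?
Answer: sqrt(-484 + I*sqrt(805)) ≈ 0.64455 + 22.009*I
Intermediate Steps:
z = 477 (z = -5 + (1/2)*964 = -5 + 482 = 477)
C = -853
E = -477 + I*sqrt(805) (E = sqrt(-853 + 48) - 1*477 = sqrt(-805) - 477 = I*sqrt(805) - 477 = -477 + I*sqrt(805) ≈ -477.0 + 28.373*I)
sqrt(r(-7, 38) + E) = sqrt(-7 + (-477 + I*sqrt(805))) = sqrt(-484 + I*sqrt(805))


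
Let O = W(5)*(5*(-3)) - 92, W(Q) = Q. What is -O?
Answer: 167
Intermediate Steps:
O = -167 (O = 5*(5*(-3)) - 92 = 5*(-15) - 92 = -75 - 92 = -167)
-O = -1*(-167) = 167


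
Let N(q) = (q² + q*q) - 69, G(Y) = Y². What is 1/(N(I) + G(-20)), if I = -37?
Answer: 1/3069 ≈ 0.00032584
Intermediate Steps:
N(q) = -69 + 2*q² (N(q) = (q² + q²) - 69 = 2*q² - 69 = -69 + 2*q²)
1/(N(I) + G(-20)) = 1/((-69 + 2*(-37)²) + (-20)²) = 1/((-69 + 2*1369) + 400) = 1/((-69 + 2738) + 400) = 1/(2669 + 400) = 1/3069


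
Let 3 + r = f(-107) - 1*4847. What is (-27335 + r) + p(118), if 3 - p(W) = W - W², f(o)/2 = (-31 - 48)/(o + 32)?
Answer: -1378042/75 ≈ -18374.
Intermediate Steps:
f(o) = -158/(32 + o) (f(o) = 2*((-31 - 48)/(o + 32)) = 2*(-79/(32 + o)) = -158/(32 + o))
p(W) = 3 + W² - W (p(W) = 3 - (W - W²) = 3 + (W² - W) = 3 + W² - W)
r = -363592/75 (r = -3 + (-158/(32 - 107) - 1*4847) = -3 + (-158/(-75) - 4847) = -3 + (-158*(-1/75) - 4847) = -3 + (158/75 - 4847) = -3 - 363367/75 = -363592/75 ≈ -4847.9)
(-27335 + r) + p(118) = (-27335 - 363592/75) + (3 + 118² - 1*118) = -2413717/75 + (3 + 13924 - 118) = -2413717/75 + 13809 = -1378042/75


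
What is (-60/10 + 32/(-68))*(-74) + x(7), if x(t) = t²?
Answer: 8973/17 ≈ 527.82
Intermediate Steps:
(-60/10 + 32/(-68))*(-74) + x(7) = (-60/10 + 32/(-68))*(-74) + 7² = (-60*⅒ + 32*(-1/68))*(-74) + 49 = (-6 - 8/17)*(-74) + 49 = -110/17*(-74) + 49 = 8140/17 + 49 = 8973/17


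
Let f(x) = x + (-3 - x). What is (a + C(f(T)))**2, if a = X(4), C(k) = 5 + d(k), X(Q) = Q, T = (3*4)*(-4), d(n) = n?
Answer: 36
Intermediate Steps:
T = -48 (T = 12*(-4) = -48)
f(x) = -3
C(k) = 5 + k
a = 4
(a + C(f(T)))**2 = (4 + (5 - 3))**2 = (4 + 2)**2 = 6**2 = 36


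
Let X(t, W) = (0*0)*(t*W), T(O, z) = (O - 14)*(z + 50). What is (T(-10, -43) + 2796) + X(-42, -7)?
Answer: 2628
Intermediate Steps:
T(O, z) = (-14 + O)*(50 + z)
X(t, W) = 0 (X(t, W) = 0*(W*t) = 0)
(T(-10, -43) + 2796) + X(-42, -7) = ((-700 - 14*(-43) + 50*(-10) - 10*(-43)) + 2796) + 0 = ((-700 + 602 - 500 + 430) + 2796) + 0 = (-168 + 2796) + 0 = 2628 + 0 = 2628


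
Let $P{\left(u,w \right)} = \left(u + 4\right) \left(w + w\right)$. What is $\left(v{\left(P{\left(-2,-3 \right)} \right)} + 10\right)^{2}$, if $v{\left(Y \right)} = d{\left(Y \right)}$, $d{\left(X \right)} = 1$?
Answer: $121$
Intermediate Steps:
$P{\left(u,w \right)} = 2 w \left(4 + u\right)$ ($P{\left(u,w \right)} = \left(4 + u\right) 2 w = 2 w \left(4 + u\right)$)
$v{\left(Y \right)} = 1$
$\left(v{\left(P{\left(-2,-3 \right)} \right)} + 10\right)^{2} = \left(1 + 10\right)^{2} = 11^{2} = 121$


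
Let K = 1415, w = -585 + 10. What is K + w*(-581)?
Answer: 335490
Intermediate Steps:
w = -575
K + w*(-581) = 1415 - 575*(-581) = 1415 + 334075 = 335490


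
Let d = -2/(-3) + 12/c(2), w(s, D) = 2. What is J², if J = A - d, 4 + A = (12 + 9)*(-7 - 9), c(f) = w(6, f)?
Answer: 1081600/9 ≈ 1.2018e+5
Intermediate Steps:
c(f) = 2
d = 20/3 (d = -2/(-3) + 12/2 = -2*(-⅓) + 12*(½) = ⅔ + 6 = 20/3 ≈ 6.6667)
A = -340 (A = -4 + (12 + 9)*(-7 - 9) = -4 + 21*(-16) = -4 - 336 = -340)
J = -1040/3 (J = -340 - 1*20/3 = -340 - 20/3 = -1040/3 ≈ -346.67)
J² = (-1040/3)² = 1081600/9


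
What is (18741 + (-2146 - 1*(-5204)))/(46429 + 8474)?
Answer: 21799/54903 ≈ 0.39705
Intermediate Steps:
(18741 + (-2146 - 1*(-5204)))/(46429 + 8474) = (18741 + (-2146 + 5204))/54903 = (18741 + 3058)*(1/54903) = 21799*(1/54903) = 21799/54903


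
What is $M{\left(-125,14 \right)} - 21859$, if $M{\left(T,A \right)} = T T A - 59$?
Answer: $196832$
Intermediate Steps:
$M{\left(T,A \right)} = -59 + A T^{2}$ ($M{\left(T,A \right)} = T^{2} A - 59 = A T^{2} - 59 = -59 + A T^{2}$)
$M{\left(-125,14 \right)} - 21859 = \left(-59 + 14 \left(-125\right)^{2}\right) - 21859 = \left(-59 + 14 \cdot 15625\right) - 21859 = \left(-59 + 218750\right) - 21859 = 218691 - 21859 = 196832$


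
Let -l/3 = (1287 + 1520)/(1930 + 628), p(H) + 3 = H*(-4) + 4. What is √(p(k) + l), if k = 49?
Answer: 3*I*√144166322/2558 ≈ 14.082*I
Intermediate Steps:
p(H) = 1 - 4*H (p(H) = -3 + (H*(-4) + 4) = -3 + (-4*H + 4) = -3 + (4 - 4*H) = 1 - 4*H)
l = -8421/2558 (l = -3*(1287 + 1520)/(1930 + 628) = -8421/2558 ≈ -3.2920)
√(p(k) + l) = √((1 - 4*49) - 8421/2558) = √((1 - 196) - 8421/2558) = √(-195 - 8421/2558) = √(-507231/2558) = 3*I*√144166322/2558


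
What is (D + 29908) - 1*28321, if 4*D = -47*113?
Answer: 1037/4 ≈ 259.25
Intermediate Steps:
D = -5311/4 (D = (-47*113)/4 = (¼)*(-5311) = -5311/4 ≈ -1327.8)
(D + 29908) - 1*28321 = (-5311/4 + 29908) - 1*28321 = 114321/4 - 28321 = 1037/4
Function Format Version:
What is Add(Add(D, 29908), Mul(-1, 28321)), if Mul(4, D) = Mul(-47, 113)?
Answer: Rational(1037, 4) ≈ 259.25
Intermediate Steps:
D = Rational(-5311, 4) (D = Mul(Rational(1, 4), Mul(-47, 113)) = Mul(Rational(1, 4), -5311) = Rational(-5311, 4) ≈ -1327.8)
Add(Add(D, 29908), Mul(-1, 28321)) = Add(Add(Rational(-5311, 4), 29908), Mul(-1, 28321)) = Add(Rational(114321, 4), -28321) = Rational(1037, 4)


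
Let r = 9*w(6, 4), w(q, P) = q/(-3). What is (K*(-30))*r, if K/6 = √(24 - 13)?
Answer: 3240*√11 ≈ 10746.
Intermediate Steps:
w(q, P) = -q/3 (w(q, P) = q*(-⅓) = -q/3)
K = 6*√11 (K = 6*√(24 - 13) = 6*√11 ≈ 19.900)
r = -18 (r = 9*(-⅓*6) = 9*(-2) = -18)
(K*(-30))*r = ((6*√11)*(-30))*(-18) = -180*√11*(-18) = 3240*√11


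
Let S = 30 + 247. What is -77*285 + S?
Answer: -21668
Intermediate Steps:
S = 277
-77*285 + S = -77*285 + 277 = -21945 + 277 = -21668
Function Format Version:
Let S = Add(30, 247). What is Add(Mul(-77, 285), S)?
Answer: -21668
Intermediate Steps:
S = 277
Add(Mul(-77, 285), S) = Add(Mul(-77, 285), 277) = Add(-21945, 277) = -21668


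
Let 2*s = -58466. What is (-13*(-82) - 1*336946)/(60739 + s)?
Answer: -55980/5251 ≈ -10.661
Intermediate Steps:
s = -29233 (s = (1/2)*(-58466) = -29233)
(-13*(-82) - 1*336946)/(60739 + s) = (-13*(-82) - 1*336946)/(60739 - 29233) = (1066 - 336946)/31506 = -335880*1/31506 = -55980/5251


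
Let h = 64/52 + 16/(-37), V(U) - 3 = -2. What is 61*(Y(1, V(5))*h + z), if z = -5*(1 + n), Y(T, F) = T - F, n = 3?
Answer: -1220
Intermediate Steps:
V(U) = 1 (V(U) = 3 - 2 = 1)
z = -20 (z = -5*(1 + 3) = -5*4 = -20)
h = 384/481 (h = 64*(1/52) + 16*(-1/37) = 16/13 - 16/37 = 384/481 ≈ 0.79834)
61*(Y(1, V(5))*h + z) = 61*((1 - 1*1)*(384/481) - 20) = 61*((1 - 1)*(384/481) - 20) = 61*(0*(384/481) - 20) = 61*(0 - 20) = 61*(-20) = -1220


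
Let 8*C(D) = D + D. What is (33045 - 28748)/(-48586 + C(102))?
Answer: -8594/97121 ≈ -0.088488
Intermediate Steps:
C(D) = D/4 (C(D) = (D + D)/8 = (2*D)/8 = D/4)
(33045 - 28748)/(-48586 + C(102)) = (33045 - 28748)/(-48586 + (1/4)*102) = 4297/(-48586 + 51/2) = 4297/(-97121/2) = 4297*(-2/97121) = -8594/97121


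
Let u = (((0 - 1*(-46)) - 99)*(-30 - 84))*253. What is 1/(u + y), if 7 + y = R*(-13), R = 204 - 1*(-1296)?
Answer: 1/1509119 ≈ 6.6264e-7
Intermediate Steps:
R = 1500 (R = 204 + 1296 = 1500)
u = 1528626 (u = (((0 + 46) - 99)*(-114))*253 = ((46 - 99)*(-114))*253 = -53*(-114)*253 = 6042*253 = 1528626)
y = -19507 (y = -7 + 1500*(-13) = -7 - 19500 = -19507)
1/(u + y) = 1/(1528626 - 19507) = 1/1509119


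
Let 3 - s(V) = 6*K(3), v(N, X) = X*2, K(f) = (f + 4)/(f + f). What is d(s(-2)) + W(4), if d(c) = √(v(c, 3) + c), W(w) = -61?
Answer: -61 + √2 ≈ -59.586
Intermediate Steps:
K(f) = (4 + f)/(2*f) (K(f) = (4 + f)/((2*f)) = (4 + f)*(1/(2*f)) = (4 + f)/(2*f))
v(N, X) = 2*X
s(V) = -4 (s(V) = 3 - 6*(½)*(4 + 3)/3 = 3 - 6*(½)*(⅓)*7 = 3 - 6*7/6 = 3 - 1*7 = 3 - 7 = -4)
d(c) = √(6 + c) (d(c) = √(2*3 + c) = √(6 + c))
d(s(-2)) + W(4) = √(6 - 4) - 61 = √2 - 61 = -61 + √2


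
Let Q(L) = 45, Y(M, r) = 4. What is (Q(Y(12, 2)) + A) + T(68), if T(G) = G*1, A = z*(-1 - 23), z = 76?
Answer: -1711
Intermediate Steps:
A = -1824 (A = 76*(-1 - 23) = 76*(-24) = -1824)
T(G) = G
(Q(Y(12, 2)) + A) + T(68) = (45 - 1824) + 68 = -1779 + 68 = -1711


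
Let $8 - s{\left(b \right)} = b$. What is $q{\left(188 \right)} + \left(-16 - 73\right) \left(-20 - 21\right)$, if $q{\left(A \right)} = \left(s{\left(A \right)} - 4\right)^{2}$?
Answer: $37505$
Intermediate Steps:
$s{\left(b \right)} = 8 - b$
$q{\left(A \right)} = \left(4 - A\right)^{2}$ ($q{\left(A \right)} = \left(\left(8 - A\right) - 4\right)^{2} = \left(4 - A\right)^{2}$)
$q{\left(188 \right)} + \left(-16 - 73\right) \left(-20 - 21\right) = \left(-4 + 188\right)^{2} + \left(-16 - 73\right) \left(-20 - 21\right) = 184^{2} - -3649 = 33856 + 3649 = 37505$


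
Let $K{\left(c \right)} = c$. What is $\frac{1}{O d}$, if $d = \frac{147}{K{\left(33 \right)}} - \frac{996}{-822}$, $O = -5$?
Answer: $- \frac{1507}{42695} \approx -0.035297$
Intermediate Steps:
$d = \frac{8539}{1507}$ ($d = \frac{147}{33} - \frac{996}{-822} = 147 \cdot \frac{1}{33} - - \frac{166}{137} = \frac{49}{11} + \frac{166}{137} = \frac{8539}{1507} \approx 5.6662$)
$\frac{1}{O d} = \frac{1}{\left(-5\right) \frac{8539}{1507}} = \frac{1}{- \frac{42695}{1507}} = - \frac{1507}{42695}$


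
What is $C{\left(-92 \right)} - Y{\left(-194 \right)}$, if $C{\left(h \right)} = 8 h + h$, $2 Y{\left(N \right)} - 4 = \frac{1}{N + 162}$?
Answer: $- \frac{53119}{64} \approx -829.98$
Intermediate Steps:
$Y{\left(N \right)} = 2 + \frac{1}{2 \left(162 + N\right)}$ ($Y{\left(N \right)} = 2 + \frac{1}{2 \left(N + 162\right)} = 2 + \frac{1}{2 \left(162 + N\right)}$)
$C{\left(h \right)} = 9 h$
$C{\left(-92 \right)} - Y{\left(-194 \right)} = 9 \left(-92\right) - \frac{649 + 4 \left(-194\right)}{2 \left(162 - 194\right)} = -828 - \frac{649 - 776}{2 \left(-32\right)} = -828 - \frac{1}{2} \left(- \frac{1}{32}\right) \left(-127\right) = -828 - \frac{127}{64} = - \frac{53119}{64}$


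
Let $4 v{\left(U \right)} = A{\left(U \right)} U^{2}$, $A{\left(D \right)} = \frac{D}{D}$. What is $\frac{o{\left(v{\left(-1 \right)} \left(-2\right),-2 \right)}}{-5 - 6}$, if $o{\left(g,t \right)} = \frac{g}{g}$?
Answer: $- \frac{1}{11} \approx -0.090909$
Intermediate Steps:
$A{\left(D \right)} = 1$
$v{\left(U \right)} = \frac{U^{2}}{4}$ ($v{\left(U \right)} = \frac{1 U^{2}}{4} = \frac{U^{2}}{4}$)
$o{\left(g,t \right)} = 1$
$\frac{o{\left(v{\left(-1 \right)} \left(-2\right),-2 \right)}}{-5 - 6} = \frac{1}{-5 - 6} \cdot 1 = \frac{1}{-11} \cdot 1 = \left(- \frac{1}{11}\right) 1 = - \frac{1}{11}$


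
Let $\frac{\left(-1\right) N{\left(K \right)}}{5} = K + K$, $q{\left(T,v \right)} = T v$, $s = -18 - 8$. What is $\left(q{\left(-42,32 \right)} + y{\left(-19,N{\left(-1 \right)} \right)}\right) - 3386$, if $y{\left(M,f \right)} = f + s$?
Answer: $-4746$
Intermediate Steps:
$s = -26$
$N{\left(K \right)} = - 10 K$ ($N{\left(K \right)} = - 5 \left(K + K\right) = - 5 \cdot 2 K = - 10 K$)
$y{\left(M,f \right)} = -26 + f$ ($y{\left(M,f \right)} = f - 26 = -26 + f$)
$\left(q{\left(-42,32 \right)} + y{\left(-19,N{\left(-1 \right)} \right)}\right) - 3386 = \left(\left(-42\right) 32 - 16\right) - 3386 = \left(-1344 + \left(-26 + 10\right)\right) - 3386 = \left(-1344 - 16\right) - 3386 = -1360 - 3386 = -4746$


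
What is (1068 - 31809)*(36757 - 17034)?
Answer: -606304743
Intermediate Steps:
(1068 - 31809)*(36757 - 17034) = -30741*19723 = -606304743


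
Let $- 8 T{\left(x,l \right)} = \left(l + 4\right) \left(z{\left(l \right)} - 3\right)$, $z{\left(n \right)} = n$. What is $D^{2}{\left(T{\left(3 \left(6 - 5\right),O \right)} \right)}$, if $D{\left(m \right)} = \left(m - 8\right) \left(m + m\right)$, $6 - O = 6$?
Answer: $\frac{1521}{4} \approx 380.25$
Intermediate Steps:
$O = 0$ ($O = 6 - 6 = 0$)
$T{\left(x,l \right)} = - \frac{\left(-3 + l\right) \left(4 + l\right)}{8}$ ($T{\left(x,l \right)} = - \frac{\left(l + 4\right) \left(l - 3\right)}{8} = - \frac{\left(4 + l\right) \left(-3 + l\right)}{8} = - \frac{\left(-3 + l\right) \left(4 + l\right)}{8}$)
$D{\left(m \right)} = 2 m \left(-8 + m\right)$ ($D{\left(m \right)} = \left(-8 + m\right) 2 m = 2 m \left(-8 + m\right)$)
$D^{2}{\left(T{\left(3 \left(6 - 5\right),O \right)} \right)} = \left(2 \left(\frac{3}{2} - 0 - \frac{0^{2}}{8}\right) \left(-8 - \left(- \frac{3}{2} + \frac{0^{2}}{8}\right)\right)\right)^{2} = \left(2 \left(\frac{3}{2} + 0 - 0\right) \left(-8 + \left(\frac{3}{2} + 0 - 0\right)\right)\right)^{2} = \left(2 \left(\frac{3}{2} + 0 + 0\right) \left(-8 + \left(\frac{3}{2} + 0 + 0\right)\right)\right)^{2} = \left(2 \cdot \frac{3}{2} \left(-8 + \frac{3}{2}\right)\right)^{2} = \left(2 \cdot \frac{3}{2} \left(- \frac{13}{2}\right)\right)^{2} = \left(- \frac{39}{2}\right)^{2} = \frac{1521}{4}$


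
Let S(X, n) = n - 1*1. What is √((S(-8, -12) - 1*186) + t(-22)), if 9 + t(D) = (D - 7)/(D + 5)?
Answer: I*√59619/17 ≈ 14.363*I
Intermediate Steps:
S(X, n) = -1 + n (S(X, n) = n - 1 = -1 + n)
t(D) = -9 + (-7 + D)/(5 + D) (t(D) = -9 + (D - 7)/(D + 5) = -9 + (-7 + D)/(5 + D))
√((S(-8, -12) - 1*186) + t(-22)) = √(((-1 - 12) - 1*186) + 4*(-13 - 2*(-22))/(5 - 22)) = √((-13 - 186) + 4*(-13 + 44)/(-17)) = √(-199 + 4*(-1/17)*31) = √(-199 - 124/17) = √(-3507/17) = I*√59619/17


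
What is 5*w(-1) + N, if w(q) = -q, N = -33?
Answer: -28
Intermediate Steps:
5*w(-1) + N = 5*(-1*(-1)) - 33 = 5*1 - 33 = 5 - 33 = -28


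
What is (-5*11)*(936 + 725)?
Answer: -91355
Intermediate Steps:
(-5*11)*(936 + 725) = -55*1661 = -91355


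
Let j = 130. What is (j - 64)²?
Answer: 4356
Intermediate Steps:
(j - 64)² = (130 - 64)² = 66² = 4356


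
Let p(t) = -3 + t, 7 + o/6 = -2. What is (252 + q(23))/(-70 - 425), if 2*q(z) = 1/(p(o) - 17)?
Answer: -7459/14652 ≈ -0.50908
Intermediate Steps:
o = -54 (o = -42 + 6*(-2) = -42 - 12 = -54)
q(z) = -1/148 (q(z) = 1/(2*((-3 - 54) - 17)) = 1/(2*(-57 - 17)) = (1/2)/(-74) = (1/2)*(-1/74) = -1/148)
(252 + q(23))/(-70 - 425) = (252 - 1/148)/(-70 - 425) = (37295/148)/(-495) = (37295/148)*(-1/495) = -7459/14652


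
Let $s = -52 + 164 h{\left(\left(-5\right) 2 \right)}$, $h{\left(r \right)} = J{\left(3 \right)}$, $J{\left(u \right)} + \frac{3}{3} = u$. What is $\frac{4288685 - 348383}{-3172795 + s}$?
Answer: $- \frac{3940302}{3172519} \approx -1.242$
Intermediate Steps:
$J{\left(u \right)} = -1 + u$
$h{\left(r \right)} = 2$ ($h{\left(r \right)} = -1 + 3 = 2$)
$s = 276$ ($s = -52 + 164 \cdot 2 = -52 + 328 = 276$)
$\frac{4288685 - 348383}{-3172795 + s} = \frac{4288685 - 348383}{-3172795 + 276} = \frac{3940302}{-3172519} = 3940302 \left(- \frac{1}{3172519}\right) = - \frac{3940302}{3172519}$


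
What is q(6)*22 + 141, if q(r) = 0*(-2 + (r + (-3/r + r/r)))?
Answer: 141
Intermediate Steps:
q(r) = 0 (q(r) = 0*(-2 + (r + (-3/r + 1))) = 0*(-2 + (r + (1 - 3/r))) = 0*(-2 + (1 + r - 3/r)) = 0*(-1 + r - 3/r) = 0)
q(6)*22 + 141 = 0*22 + 141 = 0 + 141 = 141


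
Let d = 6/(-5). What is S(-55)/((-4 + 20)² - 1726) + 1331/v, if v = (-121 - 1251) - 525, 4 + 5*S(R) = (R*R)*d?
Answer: -206368/995925 ≈ -0.20721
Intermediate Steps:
d = -6/5 (d = 6*(-⅕) = -6/5 ≈ -1.2000)
S(R) = -⅘ - 6*R²/25 (S(R) = -⅘ + ((R*R)*(-6/5))/5 = -⅘ + (R²*(-6/5))/5 = -⅘ + (-6*R²/5)/5 = -⅘ - 6*R²/25)
v = -1897 (v = -1372 - 525 = -1897)
S(-55)/((-4 + 20)² - 1726) + 1331/v = (-⅘ - 6/25*(-55)²)/((-4 + 20)² - 1726) + 1331/(-1897) = (-⅘ - 6/25*3025)/(16² - 1726) + 1331*(-1/1897) = (-⅘ - 726)/(256 - 1726) - 1331/1897 = -3634/5/(-1470) - 1331/1897 = -3634/5*(-1/1470) - 1331/1897 = 1817/3675 - 1331/1897 = -206368/995925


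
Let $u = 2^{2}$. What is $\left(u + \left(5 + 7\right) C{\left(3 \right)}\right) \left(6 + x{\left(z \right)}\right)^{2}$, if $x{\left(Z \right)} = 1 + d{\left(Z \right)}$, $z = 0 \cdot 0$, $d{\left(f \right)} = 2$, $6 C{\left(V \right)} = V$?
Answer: $810$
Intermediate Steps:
$C{\left(V \right)} = \frac{V}{6}$
$u = 4$
$z = 0$
$x{\left(Z \right)} = 3$ ($x{\left(Z \right)} = 1 + 2 = 3$)
$\left(u + \left(5 + 7\right) C{\left(3 \right)}\right) \left(6 + x{\left(z \right)}\right)^{2} = \left(4 + \left(5 + 7\right) \frac{1}{6} \cdot 3\right) \left(6 + 3\right)^{2} = \left(4 + 12 \cdot \frac{1}{2}\right) 9^{2} = \left(4 + 6\right) 81 = 10 \cdot 81 = 810$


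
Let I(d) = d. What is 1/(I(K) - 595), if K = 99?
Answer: -1/496 ≈ -0.0020161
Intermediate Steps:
1/(I(K) - 595) = 1/(99 - 595) = 1/(-496) = -1/496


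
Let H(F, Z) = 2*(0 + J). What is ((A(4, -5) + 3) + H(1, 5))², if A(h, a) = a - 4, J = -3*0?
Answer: 36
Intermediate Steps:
J = 0
H(F, Z) = 0 (H(F, Z) = 2*(0 + 0) = 2*0 = 0)
A(h, a) = -4 + a
((A(4, -5) + 3) + H(1, 5))² = (((-4 - 5) + 3) + 0)² = ((-9 + 3) + 0)² = (-6 + 0)² = (-6)² = 36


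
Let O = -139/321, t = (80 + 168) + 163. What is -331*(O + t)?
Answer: -43623152/321 ≈ -1.3590e+5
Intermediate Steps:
t = 411 (t = 248 + 163 = 411)
O = -139/321 (O = -139*1/321 = -139/321 ≈ -0.43302)
-331*(O + t) = -331*(-139/321 + 411) = -331*131792/321 = -43623152/321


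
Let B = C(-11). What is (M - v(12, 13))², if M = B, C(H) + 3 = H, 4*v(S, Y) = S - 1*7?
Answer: 3721/16 ≈ 232.56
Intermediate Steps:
v(S, Y) = -7/4 + S/4 (v(S, Y) = (S - 1*7)/4 = (S - 7)/4 = (-7 + S)/4 = -7/4 + S/4)
C(H) = -3 + H
B = -14 (B = -3 - 11 = -14)
M = -14
(M - v(12, 13))² = (-14 - (-7/4 + (¼)*12))² = (-14 - (-7/4 + 3))² = (-14 - 1*5/4)² = (-14 - 5/4)² = (-61/4)² = 3721/16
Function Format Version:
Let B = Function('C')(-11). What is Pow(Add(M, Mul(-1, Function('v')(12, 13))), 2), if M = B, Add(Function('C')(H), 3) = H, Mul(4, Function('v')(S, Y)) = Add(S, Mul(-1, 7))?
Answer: Rational(3721, 16) ≈ 232.56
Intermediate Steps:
Function('v')(S, Y) = Add(Rational(-7, 4), Mul(Rational(1, 4), S)) (Function('v')(S, Y) = Mul(Rational(1, 4), Add(S, Mul(-1, 7))) = Mul(Rational(1, 4), Add(S, -7)) = Mul(Rational(1, 4), Add(-7, S)) = Add(Rational(-7, 4), Mul(Rational(1, 4), S)))
Function('C')(H) = Add(-3, H)
B = -14 (B = Add(-3, -11) = -14)
M = -14
Pow(Add(M, Mul(-1, Function('v')(12, 13))), 2) = Pow(Add(-14, Mul(-1, Add(Rational(-7, 4), Mul(Rational(1, 4), 12)))), 2) = Pow(Add(-14, Mul(-1, Add(Rational(-7, 4), 3))), 2) = Pow(Add(-14, Mul(-1, Rational(5, 4))), 2) = Pow(Add(-14, Rational(-5, 4)), 2) = Pow(Rational(-61, 4), 2) = Rational(3721, 16)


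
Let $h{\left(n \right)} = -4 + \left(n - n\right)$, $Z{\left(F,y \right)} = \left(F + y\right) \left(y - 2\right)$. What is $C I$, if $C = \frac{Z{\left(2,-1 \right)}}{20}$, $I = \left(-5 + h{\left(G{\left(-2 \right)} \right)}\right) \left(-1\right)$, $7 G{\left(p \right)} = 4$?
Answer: $- \frac{27}{20} \approx -1.35$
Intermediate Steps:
$G{\left(p \right)} = \frac{4}{7}$ ($G{\left(p \right)} = \frac{1}{7} \cdot 4 = \frac{4}{7}$)
$Z{\left(F,y \right)} = \left(-2 + y\right) \left(F + y\right)$ ($Z{\left(F,y \right)} = \left(F + y\right) \left(-2 + y\right) = \left(-2 + y\right) \left(F + y\right)$)
$h{\left(n \right)} = -4$ ($h{\left(n \right)} = -4 + 0 = -4$)
$I = 9$ ($I = \left(-5 - 4\right) \left(-1\right) = \left(-9\right) \left(-1\right) = 9$)
$C = - \frac{3}{20}$ ($C = \frac{\left(-1\right)^{2} - 4 - -2 + 2 \left(-1\right)}{20} = \left(1 - 4 + 2 - 2\right) \frac{1}{20} = \left(-3\right) \frac{1}{20} = - \frac{3}{20} \approx -0.15$)
$C I = \left(- \frac{3}{20}\right) 9 = - \frac{27}{20}$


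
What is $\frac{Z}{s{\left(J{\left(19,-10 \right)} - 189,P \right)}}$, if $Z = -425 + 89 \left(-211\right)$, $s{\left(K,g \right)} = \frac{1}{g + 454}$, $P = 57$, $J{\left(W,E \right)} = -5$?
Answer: $-9813244$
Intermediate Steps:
$s{\left(K,g \right)} = \frac{1}{454 + g}$
$Z = -19204$ ($Z = -425 - 18779 = -19204$)
$\frac{Z}{s{\left(J{\left(19,-10 \right)} - 189,P \right)}} = - \frac{19204}{\frac{1}{454 + 57}} = - \frac{19204}{\frac{1}{511}} = - 19204 \frac{1}{\frac{1}{511}} = \left(-19204\right) 511 = -9813244$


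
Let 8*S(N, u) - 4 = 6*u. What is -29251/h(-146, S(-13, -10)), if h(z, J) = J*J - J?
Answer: -29251/56 ≈ -522.34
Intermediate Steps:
S(N, u) = ½ + 3*u/4 (S(N, u) = ½ + (6*u)/8 = ½ + 3*u/4)
h(z, J) = J² - J
-29251/h(-146, S(-13, -10)) = -29251*1/((½ + (¾)*(-10))*(-1 + (½ + (¾)*(-10)))) = -29251*1/((½ - 15/2)*(-1 + (½ - 15/2))) = -29251*(-1/(7*(-1 - 7))) = -29251/((-7*(-8))) = -29251/56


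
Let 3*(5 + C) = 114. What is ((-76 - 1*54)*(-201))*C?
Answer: 862290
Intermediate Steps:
C = 33 (C = -5 + (1/3)*114 = -5 + 38 = 33)
((-76 - 1*54)*(-201))*C = ((-76 - 1*54)*(-201))*33 = ((-76 - 54)*(-201))*33 = -130*(-201)*33 = 26130*33 = 862290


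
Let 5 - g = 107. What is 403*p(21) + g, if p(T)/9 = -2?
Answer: -7356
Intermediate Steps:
g = -102 (g = 5 - 1*107 = 5 - 107 = -102)
p(T) = -18 (p(T) = 9*(-2) = -18)
403*p(21) + g = 403*(-18) - 102 = -7254 - 102 = -7356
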